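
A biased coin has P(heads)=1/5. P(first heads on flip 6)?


Geometric: P(X=6) = (1-p)^(k-1)×p = (4/5)^5×1/5 = 1024/15625

P(X=6) = 1024/15625 ≈ 6.55%


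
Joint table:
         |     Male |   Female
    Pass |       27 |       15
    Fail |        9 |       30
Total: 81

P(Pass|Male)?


P(Pass|Male) = 27/(27+9) = 27/36 = 3/4

P = 3/4 ≈ 75.00%


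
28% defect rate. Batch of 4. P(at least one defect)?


P(all good) = (18/25)^4 = 104976/390625
P(≥1 defect) = 285649/390625

P = 285649/390625 ≈ 73.13%


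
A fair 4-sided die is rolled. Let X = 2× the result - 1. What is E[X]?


E[die] = (1+4)/2 = 5/2
E[X] = 2×5/2 - 1 = 4

E[X] = 4


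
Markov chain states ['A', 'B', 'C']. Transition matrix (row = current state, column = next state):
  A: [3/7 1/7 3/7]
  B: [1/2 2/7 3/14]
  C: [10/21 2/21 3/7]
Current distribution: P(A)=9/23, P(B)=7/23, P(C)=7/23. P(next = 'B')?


P(next=B) = Σᵢ P(now=i)×P(i→B)
= 9/23×1/7 + 7/23×2/7 + 7/23×2/21
= 9/161 + 2/23 + 2/69 = 83/483

P = 83/483 ≈ 0.1718


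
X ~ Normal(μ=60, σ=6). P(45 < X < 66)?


z₁=(45-60)/6=-2.5, z₂=(66-60)/6=1.0
P = Φ(1.0) - Φ(-2.5) = 0.841345 - 0.006210 = 0.835135 ≈ 0.8351

P(45 < X < 66) ≈ 0.8351


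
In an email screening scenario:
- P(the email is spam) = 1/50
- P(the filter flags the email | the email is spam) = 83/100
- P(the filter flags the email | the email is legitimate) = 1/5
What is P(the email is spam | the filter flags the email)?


Using Bayes' theorem:
P(A|B) = P(B|A)·P(A) / P(B)

P(the filter flags the email) = 83/100 × 1/50 + 1/5 × 49/50
= 83/5000 + 49/250 = 1063/5000

P(the email is spam|the filter flags the email) = (83/5000) / (1063/5000) = 83/1063

P(the email is spam|the filter flags the email) = 83/1063 ≈ 7.81%


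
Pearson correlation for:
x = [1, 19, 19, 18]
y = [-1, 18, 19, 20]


n=4, Σx=57, Σy=56, Σxy=1062, Σx²=1047, Σy²=1086
r = (4×1062 - 57×56)/√((4×1047 - 57²)(4×1086 - 56²))
= 1056/√(939×1208) = 1056/√1134312 ≈ 1056/1065.0408 ≈ 0.9915

r ≈ 0.9915


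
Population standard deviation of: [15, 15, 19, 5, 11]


Mean = 65/5 = 13
  (15-13)²=4
  (15-13)²=4
  (19-13)²=36
  (5-13)²=64
  (11-13)²=4
Σ(x-μ)² = 112
σ² = 112/5

σ = √(112/5) ≈ 4.7329


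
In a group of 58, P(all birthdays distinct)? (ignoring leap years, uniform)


P(all different) = Π(365-i)/365 for i=0..57
= (365/365)×(364/365)×...×(308/365)
= 0.008335

P ≈ 0.0083 ≈ 0.83%


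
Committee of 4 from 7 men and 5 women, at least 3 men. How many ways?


Count by #men:
  3M,1W: C(7,3)×C(5,1)=175
  4M,0W: C(7,4)×C(5,0)=35
Total = 210

210


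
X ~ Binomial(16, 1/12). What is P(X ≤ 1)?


P(X ≤ 1) = Σ P(X=i) for i=0..1
P(X=0) = 45949729863572161/184884258895036416
P(X=1) = 4177248169415651/11555266180939776
Sum = 4177248169415651/6847565144260608

P(X ≤ 1) = 4177248169415651/6847565144260608 ≈ 61.00%


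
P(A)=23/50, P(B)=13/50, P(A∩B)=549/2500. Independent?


P(A)×P(B) = 299/2500
P(A∩B) = 549/2500
Not equal → NOT independent

No, not independent


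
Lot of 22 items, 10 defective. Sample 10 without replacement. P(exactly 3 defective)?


Hypergeometric: C(10,3)×C(12,7)/C(22,10)
= 120×792/646646 = 4320/29393

P(X=3) = 4320/29393 ≈ 14.70%


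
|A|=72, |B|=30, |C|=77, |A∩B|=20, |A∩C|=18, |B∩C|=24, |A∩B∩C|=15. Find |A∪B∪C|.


|A∪B∪C| = 72+30+77-20-18-24+15 = 132

|A∪B∪C| = 132


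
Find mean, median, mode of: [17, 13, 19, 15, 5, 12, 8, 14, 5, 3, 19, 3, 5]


Sorted: [3, 3, 5, 5, 5, 8, 12, 13, 14, 15, 17, 19, 19]
Mean = 138/13
Median = 12
Freq: {17: 1, 13: 1, 19: 2, 15: 1, 5: 3, 12: 1, 8: 1, 14: 1, 3: 2}
Mode: [5]

Mean=138/13, Median=12, Mode=5


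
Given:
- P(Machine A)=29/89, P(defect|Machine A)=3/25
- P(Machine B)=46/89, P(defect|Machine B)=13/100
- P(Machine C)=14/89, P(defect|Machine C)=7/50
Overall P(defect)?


P(B) = Σ P(B|Aᵢ)×P(Aᵢ)
  3/25×29/89 = 87/2225
  13/100×46/89 = 299/4450
  7/50×14/89 = 49/2225
Sum = 571/4450

P(defect) = 571/4450 ≈ 12.83%


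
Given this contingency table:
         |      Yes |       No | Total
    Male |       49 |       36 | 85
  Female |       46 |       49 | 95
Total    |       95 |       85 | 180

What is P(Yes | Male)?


P(Yes | Male) = 49/(49+36) = 49/85

P(Yes|Male) = 49/85 ≈ 57.65%


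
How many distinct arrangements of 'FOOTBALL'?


Letters: 8, freq: {'F': 1, 'O': 2, 'T': 1, 'B': 1, 'A': 1, 'L': 2}
8!/(1!×2!×1!×1!×1!×2!) = 40320/4 = 10080

10080


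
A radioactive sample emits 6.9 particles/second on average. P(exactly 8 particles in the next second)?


Poisson(λ=6.9): P(X=8) = e^(-λ)×λ^k/k!
= e^(-6.9) × 6.9^8 / 8!
≈ 0.001007785429 × 5137983.74429 / 40320 ≈ 0.128422

P(X=8) ≈ 0.128422 ≈ 12.84%


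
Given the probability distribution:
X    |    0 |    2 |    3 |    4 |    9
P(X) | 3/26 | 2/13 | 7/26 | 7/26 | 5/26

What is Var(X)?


E[X] = 51/13
E[X²] = 298/13
Var(X) = E[X²] - (E[X])² = 298/13 - 2601/169 = 1273/169

Var(X) = 1273/169 ≈ 7.5325


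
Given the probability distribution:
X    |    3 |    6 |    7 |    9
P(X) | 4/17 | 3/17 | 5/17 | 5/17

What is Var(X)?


E[X] = 110/17
E[X²] = 794/17
Var(X) = E[X²] - (E[X])² = 794/17 - 12100/289 = 1398/289

Var(X) = 1398/289 ≈ 4.8374


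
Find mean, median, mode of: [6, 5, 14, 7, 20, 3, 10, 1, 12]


Sorted: [1, 3, 5, 6, 7, 10, 12, 14, 20]
Mean = 78/9 = 26/3
Median = 7
Freq: {6: 1, 5: 1, 14: 1, 7: 1, 20: 1, 3: 1, 10: 1, 1: 1, 12: 1}
Mode: No mode

Mean=26/3, Median=7, Mode=No mode


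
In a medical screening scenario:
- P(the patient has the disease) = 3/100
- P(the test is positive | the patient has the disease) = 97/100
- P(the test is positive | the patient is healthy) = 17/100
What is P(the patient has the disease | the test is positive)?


Using Bayes' theorem:
P(A|B) = P(B|A)·P(A) / P(B)

P(the test is positive) = 97/100 × 3/100 + 17/100 × 97/100
= 291/10000 + 1649/10000 = 97/500

P(the patient has the disease|the test is positive) = (291/10000) / (97/500) = 3/20

P(the patient has the disease|the test is positive) = 3/20 ≈ 15.00%


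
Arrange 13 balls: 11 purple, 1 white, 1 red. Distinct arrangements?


13!/(11!×1!×1!) = 156

156


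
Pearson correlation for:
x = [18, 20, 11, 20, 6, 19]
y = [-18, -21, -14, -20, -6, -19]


n=6, Σx=94, Σy=-98, Σxy=-1695, Σx²=1642, Σy²=1758
r = (6×(-1695) - 94×(-98))/√((6×1642 - 94²)(6×1758 - (-98)²))
= -958/√(1016×944) = -958/√959104 ≈ -958/979.3386 ≈ -0.9782

r ≈ -0.9782


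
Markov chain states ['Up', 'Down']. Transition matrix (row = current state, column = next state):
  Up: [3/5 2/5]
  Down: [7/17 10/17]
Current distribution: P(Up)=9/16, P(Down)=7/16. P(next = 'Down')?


P(next=Down) = Σᵢ P(now=i)×P(i→Down)
= 9/16×2/5 + 7/16×10/17
= 9/40 + 35/136 = 41/85

P = 41/85 ≈ 0.4824


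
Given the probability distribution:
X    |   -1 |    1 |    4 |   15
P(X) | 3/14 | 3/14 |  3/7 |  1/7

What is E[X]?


E[X] = Σ x·P(X=x)
= (-1)×(3/14) + (1)×(3/14) + (4)×(3/7) + (15)×(1/7)
= 27/7

E[X] = 27/7


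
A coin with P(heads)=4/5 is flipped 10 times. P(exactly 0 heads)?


Binomial: P(X=0) = C(10,0)×p^0×(1-p)^10
= 1 × 1 × 1/9765625 = 1/9765625

P(X=0) = 1/9765625 ≈ 0.00%


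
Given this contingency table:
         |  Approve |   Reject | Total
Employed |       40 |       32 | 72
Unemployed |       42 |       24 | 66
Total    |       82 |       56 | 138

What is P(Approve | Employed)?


P(Approve | Employed) = 40/(40+32) = 40/72 = 5/9

P(Approve|Employed) = 5/9 ≈ 55.56%


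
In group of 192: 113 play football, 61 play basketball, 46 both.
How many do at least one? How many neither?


|A∪B| = 113+61-46 = 128
Neither = 192-128 = 64

At least one: 128; Neither: 64


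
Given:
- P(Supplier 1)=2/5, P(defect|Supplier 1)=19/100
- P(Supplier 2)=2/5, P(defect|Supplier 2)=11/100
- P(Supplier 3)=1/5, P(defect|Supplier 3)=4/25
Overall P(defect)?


P(B) = Σ P(B|Aᵢ)×P(Aᵢ)
  19/100×2/5 = 19/250
  11/100×2/5 = 11/250
  4/25×1/5 = 4/125
Sum = 19/125

P(defect) = 19/125 ≈ 15.20%


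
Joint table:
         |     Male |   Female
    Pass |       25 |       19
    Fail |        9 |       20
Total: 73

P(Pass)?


P(Pass) = (25+19)/73 = 44/73

P(Pass) = 44/73 ≈ 60.27%


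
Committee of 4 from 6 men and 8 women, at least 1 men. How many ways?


Count by #men:
  1M,3W: C(6,1)×C(8,3)=336
  2M,2W: C(6,2)×C(8,2)=420
  3M,1W: C(6,3)×C(8,1)=160
  4M,0W: C(6,4)×C(8,0)=15
Total = 931

931


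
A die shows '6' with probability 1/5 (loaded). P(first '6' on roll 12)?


Geometric: P(X=12) = (1-p)^(k-1)×p = (4/5)^11×1/5 = 4194304/244140625

P(X=12) = 4194304/244140625 ≈ 1.72%


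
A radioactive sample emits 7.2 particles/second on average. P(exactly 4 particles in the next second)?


Poisson(λ=7.2): P(X=4) = e^(-λ)×λ^k/k!
= e^(-7.2) × 7.2^4 / 4!
≈ 0.0007465858084 × 2687.3856 / 24 ≈ 0.083598

P(X=4) ≈ 0.083598 ≈ 8.36%


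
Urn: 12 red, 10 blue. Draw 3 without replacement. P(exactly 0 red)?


Hypergeometric: C(12,0)×C(10,3)/C(22,3)
= 1×120/1540 = 6/77

P(X=0) = 6/77 ≈ 7.79%


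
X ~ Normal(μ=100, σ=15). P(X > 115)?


z = (115-100)/15 = 1.0
P(X > 115) = 1 - P(Z ≤ 1.0) = 1 - 0.8413 = 0.1587

P(X > 115) ≈ 0.1587


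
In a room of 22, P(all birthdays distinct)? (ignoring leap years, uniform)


P(all different) = Π(365-i)/365 for i=0..21
= (365/365)×(364/365)×...×(344/365)
= 0.524305

P ≈ 0.5243 ≈ 52.43%


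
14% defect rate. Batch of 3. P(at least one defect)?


P(all good) = (43/50)^3 = 79507/125000
P(≥1 defect) = 45493/125000

P = 45493/125000 ≈ 36.39%


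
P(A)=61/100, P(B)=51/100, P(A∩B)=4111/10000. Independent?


P(A)×P(B) = 3111/10000
P(A∩B) = 4111/10000
Not equal → NOT independent

No, not independent


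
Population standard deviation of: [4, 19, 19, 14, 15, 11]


Mean = 82/6 = 41/3
  (4-41/3)²=841/9
  (19-41/3)²=256/9
  (19-41/3)²=256/9
  (14-41/3)²=1/9
  (15-41/3)²=16/9
  (11-41/3)²=64/9
Σ(x-μ)² = 478/3
σ² = (478/3)/6 = 239/9

σ = √(239/9) ≈ 5.1532


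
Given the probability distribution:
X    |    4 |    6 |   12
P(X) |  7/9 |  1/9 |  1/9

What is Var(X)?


E[X] = 46/9
E[X²] = 292/9
Var(X) = E[X²] - (E[X])² = 292/9 - 2116/81 = 512/81

Var(X) = 512/81 ≈ 6.3210


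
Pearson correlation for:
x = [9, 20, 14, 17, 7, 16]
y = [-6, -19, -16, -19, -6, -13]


n=6, Σx=83, Σy=-79, Σxy=-1231, Σx²=1271, Σy²=1219
r = (6×(-1231) - 83×(-79))/√((6×1271 - 83²)(6×1219 - (-79)²))
= -829/√(737×1073) = -829/√790801 ≈ -829/889.2699 ≈ -0.9322

r ≈ -0.9322


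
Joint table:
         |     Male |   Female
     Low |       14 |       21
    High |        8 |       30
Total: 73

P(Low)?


P(Low) = (14+21)/73 = 35/73

P(Low) = 35/73 ≈ 47.95%


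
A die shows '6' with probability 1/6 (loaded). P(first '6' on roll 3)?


Geometric: P(X=3) = (1-p)^(k-1)×p = (5/6)^2×1/6 = 25/216

P(X=3) = 25/216 ≈ 11.57%


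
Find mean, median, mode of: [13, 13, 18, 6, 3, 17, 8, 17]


Sorted: [3, 6, 8, 13, 13, 17, 17, 18]
Mean = 95/8
Median = 13
Freq: {13: 2, 18: 1, 6: 1, 3: 1, 17: 2, 8: 1}
Mode: [13, 17]

Mean=95/8, Median=13, Mode=[13, 17]


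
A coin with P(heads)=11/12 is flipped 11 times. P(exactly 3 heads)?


Binomial: P(X=3) = C(11,3)×p^3×(1-p)^8
= 165 × 1331/1728 × 1/429981696 = 73205/247669456896

P(X=3) = 73205/247669456896 ≈ 0.00%


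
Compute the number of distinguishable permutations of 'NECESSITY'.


Letters: 9, freq: {'N': 1, 'E': 2, 'C': 1, 'S': 2, 'I': 1, 'T': 1, 'Y': 1}
9!/(1!×2!×1!×2!×1!×1!×1!) = 362880/4 = 90720

90720


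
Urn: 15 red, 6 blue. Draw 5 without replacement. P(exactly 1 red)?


Hypergeometric: C(15,1)×C(6,4)/C(21,5)
= 15×15/20349 = 25/2261

P(X=1) = 25/2261 ≈ 1.11%


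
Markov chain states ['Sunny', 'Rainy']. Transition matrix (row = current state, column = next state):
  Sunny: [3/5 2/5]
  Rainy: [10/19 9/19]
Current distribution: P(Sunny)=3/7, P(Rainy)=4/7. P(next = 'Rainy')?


P(next=Rainy) = Σᵢ P(now=i)×P(i→Rainy)
= 3/7×2/5 + 4/7×9/19
= 6/35 + 36/133 = 42/95

P = 42/95 ≈ 0.4421


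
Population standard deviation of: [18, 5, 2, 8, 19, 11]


Mean = 63/6 = 21/2
  (18-21/2)²=225/4
  (5-21/2)²=121/4
  (2-21/2)²=289/4
  (8-21/2)²=25/4
  (19-21/2)²=289/4
  (11-21/2)²=1/4
Σ(x-μ)² = 475/2
σ² = (475/2)/6 = 475/12

σ = √(475/12) ≈ 6.2915


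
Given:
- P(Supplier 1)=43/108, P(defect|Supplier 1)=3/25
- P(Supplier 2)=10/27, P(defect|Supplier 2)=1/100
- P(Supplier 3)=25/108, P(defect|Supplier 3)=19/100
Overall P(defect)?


P(B) = Σ P(B|Aᵢ)×P(Aᵢ)
  3/25×43/108 = 43/900
  1/100×10/27 = 1/270
  19/100×25/108 = 19/432
Sum = 1031/10800

P(defect) = 1031/10800 ≈ 9.55%


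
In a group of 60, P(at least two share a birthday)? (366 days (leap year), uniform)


P(all different) = Π(366-i)/366 for i=0..59
= 0.005966
P(match) = 1 - 0.005966 = 0.994034

P ≈ 0.9940 ≈ 99.40%


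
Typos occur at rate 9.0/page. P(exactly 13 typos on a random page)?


Poisson(λ=9.0): P(X=13) = e^(-λ)×λ^k/k!
= e^(-9.0) × 9.0^13 / 13!
≈ 0.0001234098041 × 2.54186582833e+12 / 6227020800 ≈ 0.050376

P(X=13) ≈ 0.050376 ≈ 5.04%


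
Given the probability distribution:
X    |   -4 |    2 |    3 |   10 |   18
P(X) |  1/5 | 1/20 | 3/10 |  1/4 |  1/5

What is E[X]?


E[X] = Σ x·P(X=x)
= (-4)×(1/5) + (2)×(1/20) + (3)×(3/10) + (10)×(1/4) + (18)×(1/5)
= 63/10

E[X] = 63/10


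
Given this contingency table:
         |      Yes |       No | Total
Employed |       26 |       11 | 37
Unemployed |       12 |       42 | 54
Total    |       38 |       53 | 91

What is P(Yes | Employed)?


P(Yes | Employed) = 26/(26+11) = 26/37

P(Yes|Employed) = 26/37 ≈ 70.27%


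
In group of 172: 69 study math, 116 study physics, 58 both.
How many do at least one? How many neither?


|A∪B| = 69+116-58 = 127
Neither = 172-127 = 45

At least one: 127; Neither: 45


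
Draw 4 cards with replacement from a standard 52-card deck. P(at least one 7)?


P(not a 7) = 48/52 = 12/13
P(none in 4 draws) = (12/13)^4 = 20736/28561
P(≥1 7) = 1 - 20736/28561 = 7825/28561

P = 7825/28561 ≈ 27.40%


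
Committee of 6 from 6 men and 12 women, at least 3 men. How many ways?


Count by #men:
  3M,3W: C(6,3)×C(12,3)=4400
  4M,2W: C(6,4)×C(12,2)=990
  5M,1W: C(6,5)×C(12,1)=72
  6M,0W: C(6,6)×C(12,0)=1
Total = 5463

5463


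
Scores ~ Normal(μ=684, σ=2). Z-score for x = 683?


z = (x - μ)/σ = (683 - 684)/2 = -0.5

z = -0.5


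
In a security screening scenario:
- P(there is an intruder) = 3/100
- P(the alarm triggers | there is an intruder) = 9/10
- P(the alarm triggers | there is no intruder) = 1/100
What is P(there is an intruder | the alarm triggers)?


Using Bayes' theorem:
P(A|B) = P(B|A)·P(A) / P(B)

P(the alarm triggers) = 9/10 × 3/100 + 1/100 × 97/100
= 27/1000 + 97/10000 = 367/10000

P(there is an intruder|the alarm triggers) = (27/1000) / (367/10000) = 270/367

P(there is an intruder|the alarm triggers) = 270/367 ≈ 73.57%


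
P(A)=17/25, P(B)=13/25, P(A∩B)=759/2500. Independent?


P(A)×P(B) = 221/625
P(A∩B) = 759/2500
Not equal → NOT independent

No, not independent


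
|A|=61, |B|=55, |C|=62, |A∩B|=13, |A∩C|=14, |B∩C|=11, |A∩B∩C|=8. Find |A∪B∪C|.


|A∪B∪C| = 61+55+62-13-14-11+8 = 148

|A∪B∪C| = 148


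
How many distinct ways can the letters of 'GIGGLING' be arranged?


Letters: 8, freq: {'G': 4, 'I': 2, 'L': 1, 'N': 1}
8!/(4!×2!×1!×1!) = 40320/48 = 840

840


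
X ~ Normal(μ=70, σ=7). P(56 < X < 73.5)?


z₁=(56-70)/7=-2.0, z₂=(73.5-70)/7=0.5
P = Φ(0.5) - Φ(-2.0) = 0.691462 - 0.022750 = 0.668712 ≈ 0.6687

P(56 < X < 73.5) ≈ 0.6687


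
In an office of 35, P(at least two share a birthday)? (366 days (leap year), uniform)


P(all different) = Π(366-i)/366 for i=0..34
= 0.186502
P(match) = 1 - 0.186502 = 0.813498

P ≈ 0.8135 ≈ 81.35%


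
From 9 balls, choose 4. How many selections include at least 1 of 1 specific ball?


Complement: C(9,4) - C(8,4) = 126 - 70 = 56

56


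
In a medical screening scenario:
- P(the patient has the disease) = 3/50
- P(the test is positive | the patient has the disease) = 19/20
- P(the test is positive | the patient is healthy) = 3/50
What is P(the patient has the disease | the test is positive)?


Using Bayes' theorem:
P(A|B) = P(B|A)·P(A) / P(B)

P(the test is positive) = 19/20 × 3/50 + 3/50 × 47/50
= 57/1000 + 141/2500 = 567/5000

P(the patient has the disease|the test is positive) = (57/1000) / (567/5000) = 95/189

P(the patient has the disease|the test is positive) = 95/189 ≈ 50.26%


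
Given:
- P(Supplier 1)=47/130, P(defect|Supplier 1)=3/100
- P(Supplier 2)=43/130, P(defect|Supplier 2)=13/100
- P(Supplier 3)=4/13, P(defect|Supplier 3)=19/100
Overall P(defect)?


P(B) = Σ P(B|Aᵢ)×P(Aᵢ)
  3/100×47/130 = 141/13000
  13/100×43/130 = 43/1000
  19/100×4/13 = 19/325
Sum = 73/650

P(defect) = 73/650 ≈ 11.23%


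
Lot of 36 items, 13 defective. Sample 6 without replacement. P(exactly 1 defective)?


Hypergeometric: C(13,1)×C(23,5)/C(36,6)
= 13×33649/1947792 = 5681/25296

P(X=1) = 5681/25296 ≈ 22.46%


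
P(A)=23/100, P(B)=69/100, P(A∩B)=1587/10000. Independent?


P(A)×P(B) = 1587/10000
P(A∩B) = 1587/10000
Equal ✓ → Independent

Yes, independent


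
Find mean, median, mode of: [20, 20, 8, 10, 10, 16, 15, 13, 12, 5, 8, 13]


Sorted: [5, 8, 8, 10, 10, 12, 13, 13, 15, 16, 20, 20]
Mean = 150/12 = 25/2
Median = 25/2
Freq: {20: 2, 8: 2, 10: 2, 16: 1, 15: 1, 13: 2, 12: 1, 5: 1}
Mode: [8, 10, 13, 20]

Mean=25/2, Median=25/2, Mode=[8, 10, 13, 20]


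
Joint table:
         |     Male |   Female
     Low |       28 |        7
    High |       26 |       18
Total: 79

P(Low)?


P(Low) = (28+7)/79 = 35/79

P(Low) = 35/79 ≈ 44.30%


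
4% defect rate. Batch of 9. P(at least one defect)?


P(all good) = (24/25)^9 = 2641807540224/3814697265625
P(≥1 defect) = 1172889725401/3814697265625

P = 1172889725401/3814697265625 ≈ 30.75%


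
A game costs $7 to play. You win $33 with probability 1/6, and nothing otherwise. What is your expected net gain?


E[gain] = (33-7)×1/6 + (-7)×5/6
= 13/3 - 35/6 = -3/2

Expected net gain = $-3/2 ≈ $-1.50


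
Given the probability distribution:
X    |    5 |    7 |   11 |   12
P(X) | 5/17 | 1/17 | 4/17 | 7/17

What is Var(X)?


E[X] = 160/17
E[X²] = 98
Var(X) = E[X²] - (E[X])² = 98 - 25600/289 = 2722/289

Var(X) = 2722/289 ≈ 9.4187


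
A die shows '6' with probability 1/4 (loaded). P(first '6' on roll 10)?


Geometric: P(X=10) = (1-p)^(k-1)×p = (3/4)^9×1/4 = 19683/1048576

P(X=10) = 19683/1048576 ≈ 1.88%


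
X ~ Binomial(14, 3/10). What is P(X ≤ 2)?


P(X ≤ 2) = Σ P(X=i) for i=0..2
P(X=0) = 678223072849/100000000000000
P(X=1) = 2034669218547/50000000000000
P(X=2) = 11336014217619/100000000000000
Sum = 8041787863781/50000000000000

P(X ≤ 2) = 8041787863781/50000000000000 ≈ 16.08%


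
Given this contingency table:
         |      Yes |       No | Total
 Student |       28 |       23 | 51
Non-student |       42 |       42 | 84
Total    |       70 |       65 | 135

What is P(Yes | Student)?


P(Yes | Student) = 28/(28+23) = 28/51

P(Yes|Student) = 28/51 ≈ 54.90%


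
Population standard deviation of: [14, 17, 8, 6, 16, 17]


Mean = 78/6 = 13
  (14-13)²=1
  (17-13)²=16
  (8-13)²=25
  (6-13)²=49
  (16-13)²=9
  (17-13)²=16
Σ(x-μ)² = 116
σ² = 116/6 = 58/3

σ = √(58/3) ≈ 4.3970


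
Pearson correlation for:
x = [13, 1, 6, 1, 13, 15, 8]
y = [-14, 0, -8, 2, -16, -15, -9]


n=7, Σx=57, Σy=-60, Σxy=-733, Σx²=665, Σy²=826
r = (7×(-733) - 57×(-60))/√((7×665 - 57²)(7×826 - (-60)²))
= -1711/√(1406×2182) = -1711/√3067892 ≈ -1711/1751.5399 ≈ -0.9769

r ≈ -0.9769


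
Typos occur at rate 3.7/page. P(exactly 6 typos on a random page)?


Poisson(λ=3.7): P(X=6) = e^(-λ)×λ^k/k!
= e^(-3.7) × 3.7^6 / 6!
≈ 0.02472352647 × 2565.726409 / 720 ≈ 0.088103

P(X=6) ≈ 0.088103 ≈ 8.81%


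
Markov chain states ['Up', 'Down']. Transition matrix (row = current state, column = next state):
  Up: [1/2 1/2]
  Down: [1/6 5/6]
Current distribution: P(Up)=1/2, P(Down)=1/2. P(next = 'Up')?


P(next=Up) = Σᵢ P(now=i)×P(i→Up)
= 1/2×1/2 + 1/2×1/6
= 1/4 + 1/12 = 1/3

P = 1/3 ≈ 0.3333


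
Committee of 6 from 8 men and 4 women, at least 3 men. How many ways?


Count by #men:
  3M,3W: C(8,3)×C(4,3)=224
  4M,2W: C(8,4)×C(4,2)=420
  5M,1W: C(8,5)×C(4,1)=224
  6M,0W: C(8,6)×C(4,0)=28
Total = 896

896


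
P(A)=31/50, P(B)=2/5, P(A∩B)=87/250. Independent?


P(A)×P(B) = 31/125
P(A∩B) = 87/250
Not equal → NOT independent

No, not independent


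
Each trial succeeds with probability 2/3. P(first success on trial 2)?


Geometric: P(X=2) = (1-p)^(k-1)×p = (1/3)^1×2/3 = 2/9

P(X=2) = 2/9 ≈ 22.22%


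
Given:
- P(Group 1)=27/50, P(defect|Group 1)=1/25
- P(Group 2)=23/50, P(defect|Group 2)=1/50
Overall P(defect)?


P(B) = Σ P(B|Aᵢ)×P(Aᵢ)
  1/25×27/50 = 27/1250
  1/50×23/50 = 23/2500
Sum = 77/2500

P(defect) = 77/2500 ≈ 3.08%


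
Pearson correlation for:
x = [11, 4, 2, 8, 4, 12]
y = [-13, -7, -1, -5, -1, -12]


n=6, Σx=41, Σy=-39, Σxy=-361, Σx²=365, Σy²=389
r = (6×(-361) - 41×(-39))/√((6×365 - 41²)(6×389 - (-39)²))
= -567/√(509×813) = -567/√413817 ≈ -567/643.2861 ≈ -0.8814

r ≈ -0.8814


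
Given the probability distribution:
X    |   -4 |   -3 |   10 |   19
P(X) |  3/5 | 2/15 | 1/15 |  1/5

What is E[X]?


E[X] = Σ x·P(X=x)
= (-4)×(3/5) + (-3)×(2/15) + (10)×(1/15) + (19)×(1/5)
= 5/3

E[X] = 5/3


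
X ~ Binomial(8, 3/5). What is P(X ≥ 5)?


P(X ≥ 5) = Σ P(X=i) for i=5..8
P(X=5) = 108864/390625
P(X=6) = 81648/390625
P(X=7) = 34992/390625
P(X=8) = 6561/390625
Sum = 46413/78125

P(X ≥ 5) = 46413/78125 ≈ 59.41%


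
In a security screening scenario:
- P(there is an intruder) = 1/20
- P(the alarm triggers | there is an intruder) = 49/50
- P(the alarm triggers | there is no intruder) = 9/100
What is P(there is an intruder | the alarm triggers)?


Using Bayes' theorem:
P(A|B) = P(B|A)·P(A) / P(B)

P(the alarm triggers) = 49/50 × 1/20 + 9/100 × 19/20
= 49/1000 + 171/2000 = 269/2000

P(there is an intruder|the alarm triggers) = (49/1000) / (269/2000) = 98/269

P(there is an intruder|the alarm triggers) = 98/269 ≈ 36.43%


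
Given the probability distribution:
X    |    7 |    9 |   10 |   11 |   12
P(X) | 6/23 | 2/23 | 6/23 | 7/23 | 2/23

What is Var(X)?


E[X] = 221/23
E[X²] = 2191/23
Var(X) = E[X²] - (E[X])² = 2191/23 - 48841/529 = 1552/529

Var(X) = 1552/529 ≈ 2.9338


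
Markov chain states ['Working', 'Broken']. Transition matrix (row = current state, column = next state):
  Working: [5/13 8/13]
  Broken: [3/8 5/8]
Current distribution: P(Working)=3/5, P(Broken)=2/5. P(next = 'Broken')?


P(next=Broken) = Σᵢ P(now=i)×P(i→Broken)
= 3/5×8/13 + 2/5×5/8
= 24/65 + 1/4 = 161/260

P = 161/260 ≈ 0.6192


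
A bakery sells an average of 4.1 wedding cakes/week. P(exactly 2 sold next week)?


Poisson(λ=4.1): P(X=2) = e^(-λ)×λ^k/k!
= e^(-4.1) × 4.1^2 / 2!
≈ 0.0165726754 × 16.81 / 2 ≈ 0.139293

P(X=2) ≈ 0.139293 ≈ 13.93%


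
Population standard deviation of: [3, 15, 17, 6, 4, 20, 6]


Mean = 71/7
  (3-71/7)²=2500/49
  (15-71/7)²=1156/49
  (17-71/7)²=2304/49
  (6-71/7)²=841/49
  (4-71/7)²=1849/49
  (20-71/7)²=4761/49
  (6-71/7)²=841/49
Σ(x-μ)² = 2036/7
σ² = (2036/7)/7 = 2036/49

σ = √(2036/49) ≈ 6.4460


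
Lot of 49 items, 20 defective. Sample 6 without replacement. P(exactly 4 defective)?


Hypergeometric: C(20,4)×C(29,2)/C(49,6)
= 4845×406/13983816 = 46835/332948

P(X=4) = 46835/332948 ≈ 14.07%


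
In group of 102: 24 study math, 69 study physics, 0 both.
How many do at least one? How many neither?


|A∪B| = 24+69-0 = 93
Neither = 102-93 = 9

At least one: 93; Neither: 9


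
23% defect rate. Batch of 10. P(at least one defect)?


P(all good) = (77/100)^10 = 7326680472586200649/100000000000000000000
P(≥1 defect) = 92673319527413799351/100000000000000000000

P = 92673319527413799351/100000000000000000000 ≈ 92.67%


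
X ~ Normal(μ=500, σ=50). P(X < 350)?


z = (350-500)/50 = -3.0
P(Z < -3.0) = 0.0013

P(X < 350) ≈ 0.0013


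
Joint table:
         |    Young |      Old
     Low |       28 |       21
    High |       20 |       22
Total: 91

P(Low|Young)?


P(Low|Young) = 28/(28+20) = 28/48 = 7/12

P = 7/12 ≈ 58.33%


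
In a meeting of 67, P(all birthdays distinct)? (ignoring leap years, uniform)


P(all different) = Π(365-i)/365 for i=0..66
= (365/365)×(364/365)×...×(299/365)
= 0.001560

P ≈ 0.0016 ≈ 0.16%


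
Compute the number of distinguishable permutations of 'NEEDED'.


Letters: 6, freq: {'N': 1, 'E': 3, 'D': 2}
6!/(1!×3!×2!) = 720/12 = 60

60


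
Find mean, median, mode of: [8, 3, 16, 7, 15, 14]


Sorted: [3, 7, 8, 14, 15, 16]
Mean = 63/6 = 21/2
Median = 11
Freq: {8: 1, 3: 1, 16: 1, 7: 1, 15: 1, 14: 1}
Mode: No mode

Mean=21/2, Median=11, Mode=No mode


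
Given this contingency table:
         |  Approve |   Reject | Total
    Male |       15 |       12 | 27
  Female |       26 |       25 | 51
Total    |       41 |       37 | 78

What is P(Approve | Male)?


P(Approve | Male) = 15/(15+12) = 15/27 = 5/9

P(Approve|Male) = 5/9 ≈ 55.56%


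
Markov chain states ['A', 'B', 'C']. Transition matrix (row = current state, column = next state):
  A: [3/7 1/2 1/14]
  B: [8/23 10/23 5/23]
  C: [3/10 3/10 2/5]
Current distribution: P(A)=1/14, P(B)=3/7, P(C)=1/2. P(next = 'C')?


P(next=C) = Σᵢ P(now=i)×P(i→C)
= 1/14×1/14 + 3/7×5/23 + 1/2×2/5
= 1/196 + 15/161 + 1/5 = 6723/22540

P = 6723/22540 ≈ 0.2983


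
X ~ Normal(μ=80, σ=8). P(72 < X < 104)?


z₁=(72-80)/8=-1.0, z₂=(104-80)/8=3.0
P = Φ(3.0) - Φ(-1.0) = 0.998650 - 0.158655 = 0.839995 ≈ 0.8400

P(72 < X < 104) ≈ 0.8400


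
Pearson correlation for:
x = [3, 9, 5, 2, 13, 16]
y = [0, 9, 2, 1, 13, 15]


n=6, Σx=48, Σy=40, Σxy=502, Σx²=544, Σy²=480
r = (6×502 - 48×40)/√((6×544 - 48²)(6×480 - 40²))
= 1092/√(960×1280) = 1092/√1228800 ≈ 1092/1108.5125 ≈ 0.9851

r ≈ 0.9851


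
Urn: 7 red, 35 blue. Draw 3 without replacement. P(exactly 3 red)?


Hypergeometric: C(7,3)×C(35,0)/C(42,3)
= 35×1/11480 = 1/328

P(X=3) = 1/328 ≈ 0.30%


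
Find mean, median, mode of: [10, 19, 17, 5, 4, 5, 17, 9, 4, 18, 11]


Sorted: [4, 4, 5, 5, 9, 10, 11, 17, 17, 18, 19]
Mean = 119/11
Median = 10
Freq: {10: 1, 19: 1, 17: 2, 5: 2, 4: 2, 9: 1, 18: 1, 11: 1}
Mode: [4, 5, 17]

Mean=119/11, Median=10, Mode=[4, 5, 17]


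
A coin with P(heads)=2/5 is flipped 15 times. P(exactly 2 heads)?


Binomial: P(X=2) = C(15,2)×p^2×(1-p)^13
= 105 × 4/25 × 1594323/1220703125 = 133923132/6103515625

P(X=2) = 133923132/6103515625 ≈ 2.19%


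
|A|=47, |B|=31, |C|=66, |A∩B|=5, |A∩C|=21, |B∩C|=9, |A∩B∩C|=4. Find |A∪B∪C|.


|A∪B∪C| = 47+31+66-5-21-9+4 = 113

|A∪B∪C| = 113


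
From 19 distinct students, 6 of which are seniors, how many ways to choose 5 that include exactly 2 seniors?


Choose 2 of the 6 seniors and 3 of the other 13 students:
C(6,2)×C(13,3) = 15×286 = 4290

4290


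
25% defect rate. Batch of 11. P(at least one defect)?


P(all good) = (3/4)^11 = 177147/4194304
P(≥1 defect) = 4017157/4194304

P = 4017157/4194304 ≈ 95.78%


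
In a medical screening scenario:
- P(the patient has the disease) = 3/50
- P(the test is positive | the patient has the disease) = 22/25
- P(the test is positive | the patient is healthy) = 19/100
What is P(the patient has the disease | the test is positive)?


Using Bayes' theorem:
P(A|B) = P(B|A)·P(A) / P(B)

P(the test is positive) = 22/25 × 3/50 + 19/100 × 47/50
= 33/625 + 893/5000 = 1157/5000

P(the patient has the disease|the test is positive) = (33/625) / (1157/5000) = 264/1157

P(the patient has the disease|the test is positive) = 264/1157 ≈ 22.82%


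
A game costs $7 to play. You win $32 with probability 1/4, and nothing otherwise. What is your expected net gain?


E[gain] = (32-7)×1/4 + (-7)×3/4
= 25/4 - 21/4 = 1

Expected net gain = $1 ≈ $1.00


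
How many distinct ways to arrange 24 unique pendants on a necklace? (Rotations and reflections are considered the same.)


Free circular arrangements: rotations and reflections both identified.
(n-1)!/2 = 23!/2 = 25852016738884976640000/2 = 12926008369442488320000

12926008369442488320000


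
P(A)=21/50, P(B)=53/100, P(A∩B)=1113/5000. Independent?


P(A)×P(B) = 1113/5000
P(A∩B) = 1113/5000
Equal ✓ → Independent

Yes, independent


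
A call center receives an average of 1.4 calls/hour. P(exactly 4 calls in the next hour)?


Poisson(λ=1.4): P(X=4) = e^(-λ)×λ^k/k!
= e^(-1.4) × 1.4^4 / 4!
≈ 0.2465969639 × 3.8416 / 24 ≈ 0.039472

P(X=4) ≈ 0.039472 ≈ 3.95%


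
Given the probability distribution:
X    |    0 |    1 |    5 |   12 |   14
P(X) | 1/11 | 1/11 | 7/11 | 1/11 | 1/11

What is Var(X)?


E[X] = 62/11
E[X²] = 516/11
Var(X) = E[X²] - (E[X])² = 516/11 - 3844/121 = 1832/121

Var(X) = 1832/121 ≈ 15.1405


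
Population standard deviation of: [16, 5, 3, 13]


Mean = 37/4
  (16-37/4)²=729/16
  (5-37/4)²=289/16
  (3-37/4)²=625/16
  (13-37/4)²=225/16
Σ(x-μ)² = 467/4
σ² = (467/4)/4 = 467/16

σ = √(467/16) ≈ 5.4025


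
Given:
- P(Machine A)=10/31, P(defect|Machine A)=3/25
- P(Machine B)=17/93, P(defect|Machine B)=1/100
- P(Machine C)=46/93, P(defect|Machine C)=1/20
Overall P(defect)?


P(B) = Σ P(B|Aᵢ)×P(Aᵢ)
  3/25×10/31 = 6/155
  1/100×17/93 = 17/9300
  1/20×46/93 = 23/930
Sum = 607/9300

P(defect) = 607/9300 ≈ 6.53%


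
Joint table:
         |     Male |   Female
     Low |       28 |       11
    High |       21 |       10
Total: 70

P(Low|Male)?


P(Low|Male) = 28/(28+21) = 28/49 = 4/7

P = 4/7 ≈ 57.14%


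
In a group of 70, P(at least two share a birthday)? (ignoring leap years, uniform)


P(all different) = Π(365-i)/365 for i=0..69
= 0.000840
P(match) = 1 - 0.000840 = 0.999160

P ≈ 0.9992 ≈ 99.92%


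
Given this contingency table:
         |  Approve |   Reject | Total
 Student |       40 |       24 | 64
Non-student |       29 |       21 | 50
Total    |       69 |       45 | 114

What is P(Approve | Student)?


P(Approve | Student) = 40/(40+24) = 40/64 = 5/8

P(Approve|Student) = 5/8 ≈ 62.50%


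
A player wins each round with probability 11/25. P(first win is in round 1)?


Geometric: P(X=1) = (1-p)^(k-1)×p = (14/25)^0×11/25 = 11/25

P(X=1) = 11/25 ≈ 44.00%


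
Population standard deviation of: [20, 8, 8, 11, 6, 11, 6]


Mean = 70/7 = 10
  (20-10)²=100
  (8-10)²=4
  (8-10)²=4
  (11-10)²=1
  (6-10)²=16
  (11-10)²=1
  (6-10)²=16
Σ(x-μ)² = 142
σ² = 142/7

σ = √(142/7) ≈ 4.5040


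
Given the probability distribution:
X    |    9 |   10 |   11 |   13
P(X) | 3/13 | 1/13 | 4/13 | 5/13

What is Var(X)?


E[X] = 146/13
E[X²] = 1672/13
Var(X) = E[X²] - (E[X])² = 1672/13 - 21316/169 = 420/169

Var(X) = 420/169 ≈ 2.4852


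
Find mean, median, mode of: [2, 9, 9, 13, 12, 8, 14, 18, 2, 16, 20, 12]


Sorted: [2, 2, 8, 9, 9, 12, 12, 13, 14, 16, 18, 20]
Mean = 135/12 = 45/4
Median = 12
Freq: {2: 2, 9: 2, 13: 1, 12: 2, 8: 1, 14: 1, 18: 1, 16: 1, 20: 1}
Mode: [2, 9, 12]

Mean=45/4, Median=12, Mode=[2, 9, 12]


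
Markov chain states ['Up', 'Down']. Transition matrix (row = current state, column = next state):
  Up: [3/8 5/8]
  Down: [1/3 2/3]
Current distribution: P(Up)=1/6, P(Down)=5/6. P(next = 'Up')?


P(next=Up) = Σᵢ P(now=i)×P(i→Up)
= 1/6×3/8 + 5/6×1/3
= 1/16 + 5/18 = 49/144

P = 49/144 ≈ 0.3403


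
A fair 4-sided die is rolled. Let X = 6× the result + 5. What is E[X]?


E[die] = (1+4)/2 = 5/2
E[X] = 6×5/2 + 5 = 20

E[X] = 20


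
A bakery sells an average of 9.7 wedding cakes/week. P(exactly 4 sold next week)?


Poisson(λ=9.7): P(X=4) = e^(-λ)×λ^k/k!
= e^(-9.7) × 9.7^4 / 4!
≈ 6.128349505e-05 × 8852.9281 / 24 ≈ 0.022606

P(X=4) ≈ 0.022606 ≈ 2.26%


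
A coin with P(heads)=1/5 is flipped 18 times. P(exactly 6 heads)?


Binomial: P(X=6) = C(18,6)×p^6×(1-p)^12
= 18564 × 1/15625 × 16777216/244140625 = 311452237824/3814697265625

P(X=6) = 311452237824/3814697265625 ≈ 8.16%


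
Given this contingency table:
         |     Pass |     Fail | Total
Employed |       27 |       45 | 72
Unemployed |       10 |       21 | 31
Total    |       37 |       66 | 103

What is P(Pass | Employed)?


P(Pass | Employed) = 27/(27+45) = 27/72 = 3/8

P(Pass|Employed) = 3/8 ≈ 37.50%


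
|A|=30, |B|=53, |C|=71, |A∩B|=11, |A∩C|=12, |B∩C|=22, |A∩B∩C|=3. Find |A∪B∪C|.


|A∪B∪C| = 30+53+71-11-12-22+3 = 112

|A∪B∪C| = 112


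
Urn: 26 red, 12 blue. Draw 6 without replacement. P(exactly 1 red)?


Hypergeometric: C(26,1)×C(12,5)/C(38,6)
= 26×792/2760681 = 624/83657

P(X=1) = 624/83657 ≈ 0.75%


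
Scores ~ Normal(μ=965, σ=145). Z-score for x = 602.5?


z = (x - μ)/σ = (602.5 - 965)/145 = -2.5

z = -2.5


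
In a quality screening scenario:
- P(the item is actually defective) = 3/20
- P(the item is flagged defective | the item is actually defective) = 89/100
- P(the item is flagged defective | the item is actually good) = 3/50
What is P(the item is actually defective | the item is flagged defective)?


Using Bayes' theorem:
P(A|B) = P(B|A)·P(A) / P(B)

P(the item is flagged defective) = 89/100 × 3/20 + 3/50 × 17/20
= 267/2000 + 51/1000 = 369/2000

P(the item is actually defective|the item is flagged defective) = (267/2000) / (369/2000) = 89/123

P(the item is actually defective|the item is flagged defective) = 89/123 ≈ 72.36%


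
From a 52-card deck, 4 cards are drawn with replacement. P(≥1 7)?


P(not a 7) = 48/52 = 12/13
P(none in 4 draws) = (12/13)^4 = 20736/28561
P(≥1 7) = 1 - 20736/28561 = 7825/28561

P = 7825/28561 ≈ 27.40%


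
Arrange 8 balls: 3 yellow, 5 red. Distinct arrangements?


8!/(3!×5!) = 56

56


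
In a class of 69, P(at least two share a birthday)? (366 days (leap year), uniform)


P(all different) = Π(366-i)/366 for i=0..68
= 0.001057
P(match) = 1 - 0.001057 = 0.998943

P ≈ 0.9989 ≈ 99.89%


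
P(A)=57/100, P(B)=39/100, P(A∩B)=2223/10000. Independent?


P(A)×P(B) = 2223/10000
P(A∩B) = 2223/10000
Equal ✓ → Independent

Yes, independent


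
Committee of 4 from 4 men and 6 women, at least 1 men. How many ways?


Count by #men:
  1M,3W: C(4,1)×C(6,3)=80
  2M,2W: C(4,2)×C(6,2)=90
  3M,1W: C(4,3)×C(6,1)=24
  4M,0W: C(4,4)×C(6,0)=1
Total = 195

195


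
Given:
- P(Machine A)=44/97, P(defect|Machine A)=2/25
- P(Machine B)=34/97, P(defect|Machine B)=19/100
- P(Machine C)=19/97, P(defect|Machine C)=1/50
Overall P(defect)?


P(B) = Σ P(B|Aᵢ)×P(Aᵢ)
  2/25×44/97 = 88/2425
  19/100×34/97 = 323/4850
  1/50×19/97 = 19/4850
Sum = 259/2425

P(defect) = 259/2425 ≈ 10.68%


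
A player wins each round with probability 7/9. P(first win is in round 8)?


Geometric: P(X=8) = (1-p)^(k-1)×p = (2/9)^7×7/9 = 896/43046721

P(X=8) = 896/43046721 ≈ 0.00%


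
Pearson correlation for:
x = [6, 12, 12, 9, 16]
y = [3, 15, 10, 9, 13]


n=5, Σx=55, Σy=50, Σxy=607, Σx²=661, Σy²=584
r = (5×607 - 55×50)/√((5×661 - 55²)(5×584 - 50²))
= 285/√(280×420) = 285/√117600 ≈ 285/342.9286 ≈ 0.8311

r ≈ 0.8311


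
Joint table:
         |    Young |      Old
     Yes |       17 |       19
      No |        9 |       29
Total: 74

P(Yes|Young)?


P(Yes|Young) = 17/(17+9) = 17/26

P = 17/26 ≈ 65.38%


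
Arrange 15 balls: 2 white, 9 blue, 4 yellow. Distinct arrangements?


15!/(2!×9!×4!) = 75075

75075


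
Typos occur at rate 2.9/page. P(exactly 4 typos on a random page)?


Poisson(λ=2.9): P(X=4) = e^(-λ)×λ^k/k!
= e^(-2.9) × 2.9^4 / 4!
≈ 0.05502322006 × 70.7281 / 24 ≈ 0.162154

P(X=4) ≈ 0.162154 ≈ 16.22%


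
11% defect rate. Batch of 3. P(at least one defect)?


P(all good) = (89/100)^3 = 704969/1000000
P(≥1 defect) = 295031/1000000

P = 295031/1000000 ≈ 29.50%


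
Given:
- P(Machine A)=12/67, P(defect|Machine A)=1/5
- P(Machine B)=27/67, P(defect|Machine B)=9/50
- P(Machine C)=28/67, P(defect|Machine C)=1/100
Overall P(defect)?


P(B) = Σ P(B|Aᵢ)×P(Aᵢ)
  1/5×12/67 = 12/335
  9/50×27/67 = 243/3350
  1/100×28/67 = 7/1675
Sum = 377/3350

P(defect) = 377/3350 ≈ 11.25%


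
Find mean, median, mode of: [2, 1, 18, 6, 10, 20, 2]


Sorted: [1, 2, 2, 6, 10, 18, 20]
Mean = 59/7
Median = 6
Freq: {2: 2, 1: 1, 18: 1, 6: 1, 10: 1, 20: 1}
Mode: [2]

Mean=59/7, Median=6, Mode=2


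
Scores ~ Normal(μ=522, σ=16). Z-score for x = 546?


z = (x - μ)/σ = (546 - 522)/16 = 1.5

z = 1.5


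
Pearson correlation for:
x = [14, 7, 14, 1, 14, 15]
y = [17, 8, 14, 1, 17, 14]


n=6, Σx=65, Σy=71, Σxy=939, Σx²=863, Σy²=1035
r = (6×939 - 65×71)/√((6×863 - 65²)(6×1035 - 71²))
= 1019/√(953×1169) = 1019/√1114057 ≈ 1019/1055.4890 ≈ 0.9654

r ≈ 0.9654


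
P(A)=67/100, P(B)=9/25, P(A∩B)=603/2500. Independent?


P(A)×P(B) = 603/2500
P(A∩B) = 603/2500
Equal ✓ → Independent

Yes, independent


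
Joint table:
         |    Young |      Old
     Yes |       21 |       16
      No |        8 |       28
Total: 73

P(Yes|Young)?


P(Yes|Young) = 21/(21+8) = 21/29

P = 21/29 ≈ 72.41%


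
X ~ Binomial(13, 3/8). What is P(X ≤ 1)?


P(X ≤ 1) = Σ P(X=i) for i=0..1
P(X=0) = 1220703125/549755813888
P(X=1) = 9521484375/549755813888
Sum = 2685546875/137438953472

P(X ≤ 1) = 2685546875/137438953472 ≈ 1.95%


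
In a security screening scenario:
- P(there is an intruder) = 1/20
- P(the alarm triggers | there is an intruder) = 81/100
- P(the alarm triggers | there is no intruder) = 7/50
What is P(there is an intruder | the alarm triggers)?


Using Bayes' theorem:
P(A|B) = P(B|A)·P(A) / P(B)

P(the alarm triggers) = 81/100 × 1/20 + 7/50 × 19/20
= 81/2000 + 133/1000 = 347/2000

P(there is an intruder|the alarm triggers) = (81/2000) / (347/2000) = 81/347

P(there is an intruder|the alarm triggers) = 81/347 ≈ 23.34%


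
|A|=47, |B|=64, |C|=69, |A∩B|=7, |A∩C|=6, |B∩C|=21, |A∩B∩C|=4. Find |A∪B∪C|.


|A∪B∪C| = 47+64+69-7-6-21+4 = 150

|A∪B∪C| = 150


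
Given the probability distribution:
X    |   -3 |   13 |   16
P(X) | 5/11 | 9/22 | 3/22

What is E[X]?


E[X] = Σ x·P(X=x)
= (-3)×(5/11) + (13)×(9/22) + (16)×(3/22)
= 135/22

E[X] = 135/22


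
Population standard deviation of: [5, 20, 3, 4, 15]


Mean = 47/5
  (5-47/5)²=484/25
  (20-47/5)²=2809/25
  (3-47/5)²=1024/25
  (4-47/5)²=729/25
  (15-47/5)²=784/25
Σ(x-μ)² = 1166/5
σ² = (1166/5)/5 = 1166/25

σ = √(1166/25) ≈ 6.8293


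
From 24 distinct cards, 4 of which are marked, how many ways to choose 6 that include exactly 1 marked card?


Choose 1 of the 4 marked cards and 5 of the other 20 cards:
C(4,1)×C(20,5) = 4×15504 = 62016

62016


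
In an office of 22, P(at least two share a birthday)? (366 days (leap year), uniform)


P(all different) = Π(366-i)/366 for i=0..21
= 0.525249
P(match) = 1 - 0.525249 = 0.474751

P ≈ 0.4748 ≈ 47.48%


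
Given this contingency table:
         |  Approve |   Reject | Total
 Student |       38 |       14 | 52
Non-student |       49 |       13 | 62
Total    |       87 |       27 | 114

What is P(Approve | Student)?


P(Approve | Student) = 38/(38+14) = 38/52 = 19/26

P(Approve|Student) = 19/26 ≈ 73.08%
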